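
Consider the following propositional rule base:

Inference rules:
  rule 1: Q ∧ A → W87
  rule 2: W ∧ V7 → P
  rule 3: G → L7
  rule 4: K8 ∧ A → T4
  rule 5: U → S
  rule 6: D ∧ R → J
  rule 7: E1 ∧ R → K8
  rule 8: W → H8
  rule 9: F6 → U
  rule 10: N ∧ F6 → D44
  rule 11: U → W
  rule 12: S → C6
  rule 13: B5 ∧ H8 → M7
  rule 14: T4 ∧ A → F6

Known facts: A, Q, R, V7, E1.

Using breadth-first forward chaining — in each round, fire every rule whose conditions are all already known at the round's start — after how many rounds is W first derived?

5

Round 1: rule 1 [Q ∧ A → W87]; rule 7 [E1 ∧ R → K8]. New: W87, K8.
Round 2: rule 4 [K8 ∧ A → T4]. New: T4.
Round 3: rule 14 [T4 ∧ A → F6]. New: F6.
Round 4: rule 9 [F6 → U]. New: U.
Round 5: rule 5 [U → S]; rule 11 [U → W]. New: S, W.
W first appears in round 5.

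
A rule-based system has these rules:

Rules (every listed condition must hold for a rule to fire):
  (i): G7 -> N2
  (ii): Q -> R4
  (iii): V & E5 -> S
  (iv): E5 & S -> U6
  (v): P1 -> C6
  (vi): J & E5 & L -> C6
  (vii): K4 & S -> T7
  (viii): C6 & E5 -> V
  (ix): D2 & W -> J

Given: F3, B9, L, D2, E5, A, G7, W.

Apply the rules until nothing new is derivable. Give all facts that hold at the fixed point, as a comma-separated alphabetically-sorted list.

Round 1: (i) [G7 -> N2]; (ix) [D2 & W -> J]. Adds N2, J.
Round 2: (vi) [J & E5 & L -> C6]. Adds C6.
Round 3: (viii) [C6 & E5 -> V]. Adds V.
Round 4: (iii) [V & E5 -> S]. Adds S.
Round 5: (iv) [E5 & S -> U6]. Adds U6.

A, B9, C6, D2, E5, F3, G7, J, L, N2, S, U6, V, W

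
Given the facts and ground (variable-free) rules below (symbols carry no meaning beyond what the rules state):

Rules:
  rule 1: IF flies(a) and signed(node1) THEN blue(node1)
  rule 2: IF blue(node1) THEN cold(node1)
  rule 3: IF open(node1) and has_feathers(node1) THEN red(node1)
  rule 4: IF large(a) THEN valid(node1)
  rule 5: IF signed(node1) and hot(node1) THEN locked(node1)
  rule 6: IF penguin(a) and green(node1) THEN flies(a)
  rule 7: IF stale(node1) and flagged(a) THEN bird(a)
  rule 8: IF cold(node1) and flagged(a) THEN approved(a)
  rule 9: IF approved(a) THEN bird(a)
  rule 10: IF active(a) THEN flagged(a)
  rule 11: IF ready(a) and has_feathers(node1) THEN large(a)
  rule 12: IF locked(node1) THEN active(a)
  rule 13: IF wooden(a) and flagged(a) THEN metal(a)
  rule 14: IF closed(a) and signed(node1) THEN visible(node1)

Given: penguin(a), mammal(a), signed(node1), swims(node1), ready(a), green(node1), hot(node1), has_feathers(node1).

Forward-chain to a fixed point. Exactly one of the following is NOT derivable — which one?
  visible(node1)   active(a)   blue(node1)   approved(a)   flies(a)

Round 1: rule 5 [IF signed(node1) and hot(node1) THEN locked(node1)]; rule 6 [IF penguin(a) and green(node1) THEN flies(a)]; rule 11 [IF ready(a) and has_feathers(node1) THEN large(a)]. New: locked(node1), flies(a), large(a).
Round 2: rule 1 [IF flies(a) and signed(node1) THEN blue(node1)]; rule 4 [IF large(a) THEN valid(node1)]; rule 12 [IF locked(node1) THEN active(a)]. New: blue(node1), valid(node1), active(a).
Round 3: rule 2 [IF blue(node1) THEN cold(node1)]; rule 10 [IF active(a) THEN flagged(a)]. New: cold(node1), flagged(a).
Round 4: rule 8 [IF cold(node1) and flagged(a) THEN approved(a)]. New: approved(a).
Round 5: rule 9 [IF approved(a) THEN bird(a)]. New: bird(a).
Derived: flies(a) (round 1), active(a) (round 2), approved(a) (round 4), blue(node1) (round 2). visible(node1) never appears in any round.

visible(node1)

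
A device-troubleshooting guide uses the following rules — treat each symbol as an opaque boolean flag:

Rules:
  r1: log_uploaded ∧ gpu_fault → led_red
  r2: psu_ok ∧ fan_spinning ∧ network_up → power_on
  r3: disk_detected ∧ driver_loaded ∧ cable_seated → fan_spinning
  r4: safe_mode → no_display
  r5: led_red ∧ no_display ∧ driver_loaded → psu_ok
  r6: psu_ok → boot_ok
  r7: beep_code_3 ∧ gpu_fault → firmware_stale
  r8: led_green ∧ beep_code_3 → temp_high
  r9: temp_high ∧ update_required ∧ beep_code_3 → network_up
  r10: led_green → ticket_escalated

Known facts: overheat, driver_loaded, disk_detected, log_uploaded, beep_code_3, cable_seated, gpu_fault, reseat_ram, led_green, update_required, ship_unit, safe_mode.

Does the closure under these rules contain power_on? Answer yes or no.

Round 1: r1 [log_uploaded ∧ gpu_fault → led_red]; r3 [disk_detected ∧ driver_loaded ∧ cable_seated → fan_spinning]; r4 [safe_mode → no_display]; r7 [beep_code_3 ∧ gpu_fault → firmware_stale]; r8 [led_green ∧ beep_code_3 → temp_high]; r10 [led_green → ticket_escalated]. Adds led_red, fan_spinning, no_display, firmware_stale, temp_high, ticket_escalated.
Round 2: r5 [led_red ∧ no_display ∧ driver_loaded → psu_ok]; r9 [temp_high ∧ update_required ∧ beep_code_3 → network_up]. Adds psu_ok, network_up.
Round 3: r2 [psu_ok ∧ fan_spinning ∧ network_up → power_on]; r6 [psu_ok → boot_ok]. Adds power_on, boot_ok.
power_on appears in round 3, so it is derivable.

yes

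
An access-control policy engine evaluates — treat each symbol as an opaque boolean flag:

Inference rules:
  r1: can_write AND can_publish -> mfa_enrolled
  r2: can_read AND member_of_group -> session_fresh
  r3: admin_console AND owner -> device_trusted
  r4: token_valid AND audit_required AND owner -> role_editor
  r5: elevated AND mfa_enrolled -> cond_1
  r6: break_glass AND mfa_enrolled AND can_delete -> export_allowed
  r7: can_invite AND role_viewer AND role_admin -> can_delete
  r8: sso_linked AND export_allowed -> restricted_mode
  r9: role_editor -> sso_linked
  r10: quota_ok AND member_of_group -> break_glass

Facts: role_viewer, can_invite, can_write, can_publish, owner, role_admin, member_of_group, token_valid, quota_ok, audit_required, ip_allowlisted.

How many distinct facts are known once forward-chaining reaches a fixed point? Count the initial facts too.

Round 1: r1 [can_write AND can_publish -> mfa_enrolled]; r4 [token_valid AND audit_required AND owner -> role_editor]; r7 [can_invite AND role_viewer AND role_admin -> can_delete]; r10 [quota_ok AND member_of_group -> break_glass]. New: mfa_enrolled, role_editor, can_delete, break_glass.
Round 2: r6 [break_glass AND mfa_enrolled AND can_delete -> export_allowed]; r9 [role_editor -> sso_linked]. New: export_allowed, sso_linked.
Round 3: r8 [sso_linked AND export_allowed -> restricted_mode]. New: restricted_mode.
Closure: {audit_required, break_glass, can_delete, can_invite, can_publish, can_write, export_allowed, ip_allowlisted, member_of_group, mfa_enrolled, owner, quota_ok, restricted_mode, role_admin, role_editor, role_viewer, sso_linked, token_valid} — 18 facts.

18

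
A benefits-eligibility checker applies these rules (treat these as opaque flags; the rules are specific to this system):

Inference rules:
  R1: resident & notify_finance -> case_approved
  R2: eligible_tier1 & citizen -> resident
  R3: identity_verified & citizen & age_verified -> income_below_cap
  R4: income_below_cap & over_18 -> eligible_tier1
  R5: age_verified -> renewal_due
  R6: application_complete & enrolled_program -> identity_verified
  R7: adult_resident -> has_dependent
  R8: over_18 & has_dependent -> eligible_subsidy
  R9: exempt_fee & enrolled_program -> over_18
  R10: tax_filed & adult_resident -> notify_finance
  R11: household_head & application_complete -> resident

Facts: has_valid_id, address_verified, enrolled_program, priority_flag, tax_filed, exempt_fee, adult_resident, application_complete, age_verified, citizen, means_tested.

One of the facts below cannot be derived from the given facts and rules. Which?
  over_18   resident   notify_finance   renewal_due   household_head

Round 1 — R5, R6, R7, R9, R10, derive renewal_due, identity_verified, has_dependent, over_18, notify_finance.
Round 2 — R3, R8, derive income_below_cap, eligible_subsidy.
Round 3 — R4, derive eligible_tier1.
Round 4 — R2, derive resident.
Round 5 — R1, derive case_approved.
Derived: over_18 (round 1), renewal_due (round 1), resident (round 4), notify_finance (round 1). household_head never appears in any round.

household_head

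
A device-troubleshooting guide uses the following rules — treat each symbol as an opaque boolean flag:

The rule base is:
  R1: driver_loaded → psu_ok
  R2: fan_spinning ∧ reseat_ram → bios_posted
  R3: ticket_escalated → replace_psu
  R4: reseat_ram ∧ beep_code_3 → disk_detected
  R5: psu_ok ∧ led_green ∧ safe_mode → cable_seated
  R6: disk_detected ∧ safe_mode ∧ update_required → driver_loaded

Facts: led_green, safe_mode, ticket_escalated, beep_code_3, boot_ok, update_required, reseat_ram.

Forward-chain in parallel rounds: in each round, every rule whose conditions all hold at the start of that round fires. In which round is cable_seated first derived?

Round 1 fires R3, R4, giving replace_psu, disk_detected.
Round 2 fires R6, giving driver_loaded.
Round 3 fires R1, giving psu_ok.
Round 4 fires R5, giving cable_seated.
cable_seated first appears in round 4.

4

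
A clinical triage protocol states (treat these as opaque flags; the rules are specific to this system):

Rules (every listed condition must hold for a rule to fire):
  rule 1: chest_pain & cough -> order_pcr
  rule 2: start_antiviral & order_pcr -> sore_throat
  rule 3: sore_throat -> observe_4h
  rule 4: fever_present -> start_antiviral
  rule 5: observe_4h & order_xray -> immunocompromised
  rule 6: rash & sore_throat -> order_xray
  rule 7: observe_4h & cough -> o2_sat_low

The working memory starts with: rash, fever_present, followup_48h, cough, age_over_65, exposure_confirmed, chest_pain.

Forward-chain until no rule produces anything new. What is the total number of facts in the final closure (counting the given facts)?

14

Round 1: rule 1 [chest_pain & cough -> order_pcr]; rule 4 [fever_present -> start_antiviral]. New: order_pcr, start_antiviral.
Round 2: rule 2 [start_antiviral & order_pcr -> sore_throat]. New: sore_throat.
Round 3: rule 3 [sore_throat -> observe_4h]; rule 6 [rash & sore_throat -> order_xray]. New: observe_4h, order_xray.
Round 4: rule 5 [observe_4h & order_xray -> immunocompromised]; rule 7 [observe_4h & cough -> o2_sat_low]. New: immunocompromised, o2_sat_low.
Closure: {age_over_65, chest_pain, cough, exposure_confirmed, fever_present, followup_48h, immunocompromised, o2_sat_low, observe_4h, order_pcr, order_xray, rash, sore_throat, start_antiviral} — 14 facts.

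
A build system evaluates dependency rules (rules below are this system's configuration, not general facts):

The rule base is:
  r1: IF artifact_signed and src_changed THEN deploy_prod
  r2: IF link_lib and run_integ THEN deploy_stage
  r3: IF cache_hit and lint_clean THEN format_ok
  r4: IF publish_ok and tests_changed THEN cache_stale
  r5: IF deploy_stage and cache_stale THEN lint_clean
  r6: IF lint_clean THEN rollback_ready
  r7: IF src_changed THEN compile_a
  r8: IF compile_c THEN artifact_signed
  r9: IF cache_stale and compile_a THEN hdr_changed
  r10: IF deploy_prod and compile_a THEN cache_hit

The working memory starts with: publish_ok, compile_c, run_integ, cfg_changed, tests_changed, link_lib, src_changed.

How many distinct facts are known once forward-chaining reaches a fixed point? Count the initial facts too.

17

Round 1 — r2, r4, r7, r8, derive deploy_stage, cache_stale, compile_a, artifact_signed.
Round 2 — r1, r5, r9, derive deploy_prod, lint_clean, hdr_changed.
Round 3 — r6, r10, derive rollback_ready, cache_hit.
Round 4 — r3, derive format_ok.
Closure: {artifact_signed, cache_hit, cache_stale, cfg_changed, compile_a, compile_c, deploy_prod, deploy_stage, format_ok, hdr_changed, link_lib, lint_clean, publish_ok, rollback_ready, run_integ, src_changed, tests_changed} — 17 facts.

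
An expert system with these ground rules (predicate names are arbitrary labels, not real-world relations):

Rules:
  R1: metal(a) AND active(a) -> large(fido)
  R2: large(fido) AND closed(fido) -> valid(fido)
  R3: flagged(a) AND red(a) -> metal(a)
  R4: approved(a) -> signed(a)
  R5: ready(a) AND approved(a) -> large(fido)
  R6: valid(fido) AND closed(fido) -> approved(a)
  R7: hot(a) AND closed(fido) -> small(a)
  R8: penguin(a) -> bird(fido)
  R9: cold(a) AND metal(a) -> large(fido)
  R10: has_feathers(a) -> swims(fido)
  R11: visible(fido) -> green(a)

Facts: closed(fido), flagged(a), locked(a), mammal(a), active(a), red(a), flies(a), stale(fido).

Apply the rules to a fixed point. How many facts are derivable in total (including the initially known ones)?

Round 1: R3 [flagged(a) AND red(a) -> metal(a)]. Adds metal(a).
Round 2: R1 [metal(a) AND active(a) -> large(fido)]. Adds large(fido).
Round 3: R2 [large(fido) AND closed(fido) -> valid(fido)]. Adds valid(fido).
Round 4: R6 [valid(fido) AND closed(fido) -> approved(a)]. Adds approved(a).
Round 5: R4 [approved(a) -> signed(a)]. Adds signed(a).
Closure: {active(a), approved(a), closed(fido), flagged(a), flies(a), large(fido), locked(a), mammal(a), metal(a), red(a), signed(a), stale(fido), valid(fido)} — 13 facts.

13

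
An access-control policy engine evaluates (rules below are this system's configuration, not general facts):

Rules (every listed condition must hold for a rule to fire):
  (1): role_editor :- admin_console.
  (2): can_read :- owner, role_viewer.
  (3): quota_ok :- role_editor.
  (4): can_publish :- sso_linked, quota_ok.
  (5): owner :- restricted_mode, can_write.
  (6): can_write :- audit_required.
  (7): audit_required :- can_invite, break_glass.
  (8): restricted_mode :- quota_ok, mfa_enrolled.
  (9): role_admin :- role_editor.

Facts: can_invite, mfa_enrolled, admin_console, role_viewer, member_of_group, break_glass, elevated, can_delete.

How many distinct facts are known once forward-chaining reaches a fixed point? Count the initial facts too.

Round 1 fires (1), (7), giving role_editor, audit_required.
Round 2 fires (3), (6), (9), giving quota_ok, can_write, role_admin.
Round 3 fires (8), giving restricted_mode.
Round 4 fires (5), giving owner.
Round 5 fires (2), giving can_read.
Closure: {admin_console, audit_required, break_glass, can_delete, can_invite, can_read, can_write, elevated, member_of_group, mfa_enrolled, owner, quota_ok, restricted_mode, role_admin, role_editor, role_viewer} — 16 facts.

16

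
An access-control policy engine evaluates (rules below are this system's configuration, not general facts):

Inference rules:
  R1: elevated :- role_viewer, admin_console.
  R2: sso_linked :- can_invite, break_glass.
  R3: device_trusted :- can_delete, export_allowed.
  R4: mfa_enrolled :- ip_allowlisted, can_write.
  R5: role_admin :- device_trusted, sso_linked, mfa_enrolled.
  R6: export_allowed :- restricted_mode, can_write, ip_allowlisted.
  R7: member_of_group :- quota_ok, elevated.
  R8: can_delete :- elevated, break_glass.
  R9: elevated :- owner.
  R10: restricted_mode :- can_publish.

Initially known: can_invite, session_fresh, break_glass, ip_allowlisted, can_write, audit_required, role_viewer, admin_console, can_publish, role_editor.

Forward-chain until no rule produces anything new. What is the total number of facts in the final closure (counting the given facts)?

Round 1 fires R1, R2, R4, R10, giving elevated, sso_linked, mfa_enrolled, restricted_mode.
Round 2 fires R6, R8, giving export_allowed, can_delete.
Round 3 fires R3, giving device_trusted.
Round 4 fires R5, giving role_admin.
Closure: {admin_console, audit_required, break_glass, can_delete, can_invite, can_publish, can_write, device_trusted, elevated, export_allowed, ip_allowlisted, mfa_enrolled, restricted_mode, role_admin, role_editor, role_viewer, session_fresh, sso_linked} — 18 facts.

18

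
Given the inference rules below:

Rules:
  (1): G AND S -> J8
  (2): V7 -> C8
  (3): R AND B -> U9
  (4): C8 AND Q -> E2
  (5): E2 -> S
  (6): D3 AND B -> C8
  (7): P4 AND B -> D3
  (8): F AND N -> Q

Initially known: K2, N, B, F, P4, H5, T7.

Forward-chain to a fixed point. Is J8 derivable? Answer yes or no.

no

Round 1: (7) [P4 AND B -> D3]; (8) [F AND N -> Q]. Adds D3, Q.
Round 2: (6) [D3 AND B -> C8]. Adds C8.
Round 3: (4) [C8 AND Q -> E2]. Adds E2.
Round 4: (5) [E2 -> S]. Adds S.
Fixed point reached. J8 is concluded only by (1); (1) needs G (never derived).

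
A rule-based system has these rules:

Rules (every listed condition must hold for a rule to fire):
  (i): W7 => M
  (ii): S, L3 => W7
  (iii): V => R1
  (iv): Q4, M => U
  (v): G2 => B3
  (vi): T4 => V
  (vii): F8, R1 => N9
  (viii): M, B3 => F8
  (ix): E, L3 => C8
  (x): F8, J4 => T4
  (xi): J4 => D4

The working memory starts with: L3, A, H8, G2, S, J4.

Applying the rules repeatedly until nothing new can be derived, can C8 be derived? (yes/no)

no

[1] (ii) [S, L3 => W7]; (v) [G2 => B3]; (xi) [J4 => D4]. ⇒ new: W7, B3, D4.
[2] (i) [W7 => M]. ⇒ new: M.
[3] (viii) [M, B3 => F8]. ⇒ new: F8.
[4] (x) [F8, J4 => T4]. ⇒ new: T4.
[5] (vi) [T4 => V]. ⇒ new: V.
[6] (iii) [V => R1]. ⇒ new: R1.
[7] (vii) [F8, R1 => N9]. ⇒ new: N9.
Fixed point reached. C8 is concluded only by (ix); (ix) needs E (never derived).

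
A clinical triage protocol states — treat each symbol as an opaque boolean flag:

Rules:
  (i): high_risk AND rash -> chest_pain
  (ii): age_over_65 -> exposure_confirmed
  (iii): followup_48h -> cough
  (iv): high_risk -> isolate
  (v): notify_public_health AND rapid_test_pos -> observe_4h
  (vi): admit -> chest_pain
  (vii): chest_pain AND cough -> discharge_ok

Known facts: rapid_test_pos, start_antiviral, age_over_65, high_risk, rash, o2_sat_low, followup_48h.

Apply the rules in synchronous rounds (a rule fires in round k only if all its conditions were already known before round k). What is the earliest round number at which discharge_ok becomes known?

2

Round 1: (i) [high_risk AND rash -> chest_pain]; (ii) [age_over_65 -> exposure_confirmed]; (iii) [followup_48h -> cough]; (iv) [high_risk -> isolate]. Adds chest_pain, exposure_confirmed, cough, isolate.
Round 2: (vii) [chest_pain AND cough -> discharge_ok]. Adds discharge_ok.
discharge_ok first appears in round 2.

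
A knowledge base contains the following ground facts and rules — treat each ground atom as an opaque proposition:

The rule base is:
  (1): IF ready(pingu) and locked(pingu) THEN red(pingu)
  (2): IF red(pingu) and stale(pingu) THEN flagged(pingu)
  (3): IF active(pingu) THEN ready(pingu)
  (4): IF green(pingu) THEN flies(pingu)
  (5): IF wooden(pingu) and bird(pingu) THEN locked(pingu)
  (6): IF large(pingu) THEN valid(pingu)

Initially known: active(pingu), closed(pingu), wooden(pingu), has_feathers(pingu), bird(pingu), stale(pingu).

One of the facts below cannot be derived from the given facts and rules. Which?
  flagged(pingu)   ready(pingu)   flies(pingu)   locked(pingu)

[1] (3) [IF active(pingu) THEN ready(pingu)]; (5) [IF wooden(pingu) and bird(pingu) THEN locked(pingu)]. ⇒ new: ready(pingu), locked(pingu).
[2] (1) [IF ready(pingu) and locked(pingu) THEN red(pingu)]. ⇒ new: red(pingu).
[3] (2) [IF red(pingu) and stale(pingu) THEN flagged(pingu)]. ⇒ new: flagged(pingu).
Derived: locked(pingu) (round 1), flagged(pingu) (round 3), ready(pingu) (round 1). flies(pingu) never appears in any round.

flies(pingu)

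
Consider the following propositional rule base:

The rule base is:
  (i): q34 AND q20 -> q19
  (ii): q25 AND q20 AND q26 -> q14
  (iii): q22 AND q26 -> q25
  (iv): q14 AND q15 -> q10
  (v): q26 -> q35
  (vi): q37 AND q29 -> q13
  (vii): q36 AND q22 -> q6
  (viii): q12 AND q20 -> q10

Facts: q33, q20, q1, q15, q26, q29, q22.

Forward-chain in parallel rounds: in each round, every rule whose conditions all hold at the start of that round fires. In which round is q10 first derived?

Round 1: (iii) [q22 AND q26 -> q25]; (v) [q26 -> q35]. New: q25, q35.
Round 2: (ii) [q25 AND q20 AND q26 -> q14]. New: q14.
Round 3: (iv) [q14 AND q15 -> q10]. New: q10.
q10 first appears in round 3.

3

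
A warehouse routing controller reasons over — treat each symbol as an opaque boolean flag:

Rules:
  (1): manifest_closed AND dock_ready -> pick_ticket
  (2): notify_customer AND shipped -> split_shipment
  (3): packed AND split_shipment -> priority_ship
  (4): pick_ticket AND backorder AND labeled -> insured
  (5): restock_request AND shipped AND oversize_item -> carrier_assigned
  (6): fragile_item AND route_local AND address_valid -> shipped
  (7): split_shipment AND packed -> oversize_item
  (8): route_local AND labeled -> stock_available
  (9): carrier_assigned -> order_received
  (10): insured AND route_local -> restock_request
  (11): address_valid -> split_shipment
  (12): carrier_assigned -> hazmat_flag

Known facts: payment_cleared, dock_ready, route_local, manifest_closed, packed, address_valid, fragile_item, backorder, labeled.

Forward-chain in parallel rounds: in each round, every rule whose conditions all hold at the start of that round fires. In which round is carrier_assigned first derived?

4

Round 1 fires (1), (6), (8), (11), giving pick_ticket, shipped, stock_available, split_shipment.
Round 2 fires (3), (4), (7), giving priority_ship, insured, oversize_item.
Round 3 fires (10), giving restock_request.
Round 4 fires (5), giving carrier_assigned.
carrier_assigned first appears in round 4.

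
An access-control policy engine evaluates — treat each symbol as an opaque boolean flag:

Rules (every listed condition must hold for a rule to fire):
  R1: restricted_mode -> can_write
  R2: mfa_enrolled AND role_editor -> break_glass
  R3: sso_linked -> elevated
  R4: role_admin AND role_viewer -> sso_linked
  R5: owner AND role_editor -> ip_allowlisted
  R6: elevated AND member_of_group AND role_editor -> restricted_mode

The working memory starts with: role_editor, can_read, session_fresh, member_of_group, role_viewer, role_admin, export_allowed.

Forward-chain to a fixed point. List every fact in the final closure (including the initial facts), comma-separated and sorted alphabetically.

Round 1: R4 [role_admin AND role_viewer -> sso_linked]. New: sso_linked.
Round 2: R3 [sso_linked -> elevated]. New: elevated.
Round 3: R6 [elevated AND member_of_group AND role_editor -> restricted_mode]. New: restricted_mode.
Round 4: R1 [restricted_mode -> can_write]. New: can_write.

can_read, can_write, elevated, export_allowed, member_of_group, restricted_mode, role_admin, role_editor, role_viewer, session_fresh, sso_linked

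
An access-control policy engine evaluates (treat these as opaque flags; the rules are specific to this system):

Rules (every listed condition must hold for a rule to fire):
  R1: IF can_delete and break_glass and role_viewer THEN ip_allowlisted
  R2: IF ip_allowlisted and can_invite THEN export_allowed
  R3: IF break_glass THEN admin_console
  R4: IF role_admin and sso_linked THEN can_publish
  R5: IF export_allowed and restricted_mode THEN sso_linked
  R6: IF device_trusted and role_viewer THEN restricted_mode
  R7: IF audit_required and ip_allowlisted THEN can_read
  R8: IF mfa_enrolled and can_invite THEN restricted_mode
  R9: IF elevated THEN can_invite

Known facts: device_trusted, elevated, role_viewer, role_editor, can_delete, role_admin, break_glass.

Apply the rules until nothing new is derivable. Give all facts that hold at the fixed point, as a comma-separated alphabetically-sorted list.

Round 1: R1 [IF can_delete and break_glass and role_viewer THEN ip_allowlisted]; R3 [IF break_glass THEN admin_console]; R6 [IF device_trusted and role_viewer THEN restricted_mode]; R9 [IF elevated THEN can_invite]. Adds ip_allowlisted, admin_console, restricted_mode, can_invite.
Round 2: R2 [IF ip_allowlisted and can_invite THEN export_allowed]. Adds export_allowed.
Round 3: R5 [IF export_allowed and restricted_mode THEN sso_linked]. Adds sso_linked.
Round 4: R4 [IF role_admin and sso_linked THEN can_publish]. Adds can_publish.

admin_console, break_glass, can_delete, can_invite, can_publish, device_trusted, elevated, export_allowed, ip_allowlisted, restricted_mode, role_admin, role_editor, role_viewer, sso_linked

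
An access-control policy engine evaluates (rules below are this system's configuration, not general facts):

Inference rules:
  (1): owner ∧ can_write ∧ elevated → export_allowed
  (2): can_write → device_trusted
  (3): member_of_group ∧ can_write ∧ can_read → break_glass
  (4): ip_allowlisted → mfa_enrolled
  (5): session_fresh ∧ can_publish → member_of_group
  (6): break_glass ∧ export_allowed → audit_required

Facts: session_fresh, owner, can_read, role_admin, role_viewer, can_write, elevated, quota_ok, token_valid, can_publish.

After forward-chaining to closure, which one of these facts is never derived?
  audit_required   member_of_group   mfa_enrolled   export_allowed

mfa_enrolled

[1] (1) [owner ∧ can_write ∧ elevated → export_allowed]; (2) [can_write → device_trusted]; (5) [session_fresh ∧ can_publish → member_of_group]. ⇒ new: export_allowed, device_trusted, member_of_group.
[2] (3) [member_of_group ∧ can_write ∧ can_read → break_glass]. ⇒ new: break_glass.
[3] (6) [break_glass ∧ export_allowed → audit_required]. ⇒ new: audit_required.
Derived: export_allowed (round 1), member_of_group (round 1), audit_required (round 3). mfa_enrolled never appears in any round.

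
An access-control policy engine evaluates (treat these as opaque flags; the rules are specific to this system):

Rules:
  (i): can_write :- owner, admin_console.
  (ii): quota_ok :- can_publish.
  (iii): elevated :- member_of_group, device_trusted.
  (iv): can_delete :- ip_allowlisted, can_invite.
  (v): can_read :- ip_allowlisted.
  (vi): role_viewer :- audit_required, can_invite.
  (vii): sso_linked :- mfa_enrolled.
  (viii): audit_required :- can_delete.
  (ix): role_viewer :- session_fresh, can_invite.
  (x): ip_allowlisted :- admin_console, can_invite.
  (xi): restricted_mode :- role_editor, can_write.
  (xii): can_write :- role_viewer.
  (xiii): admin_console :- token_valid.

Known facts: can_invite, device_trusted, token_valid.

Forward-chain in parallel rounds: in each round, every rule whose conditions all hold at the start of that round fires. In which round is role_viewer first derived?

5

Round 1: (xiii) [admin_console :- token_valid.]. New: admin_console.
Round 2: (x) [ip_allowlisted :- admin_console, can_invite.]. New: ip_allowlisted.
Round 3: (iv) [can_delete :- ip_allowlisted, can_invite.]; (v) [can_read :- ip_allowlisted.]. New: can_delete, can_read.
Round 4: (viii) [audit_required :- can_delete.]. New: audit_required.
Round 5: (vi) [role_viewer :- audit_required, can_invite.]. New: role_viewer.
role_viewer first appears in round 5.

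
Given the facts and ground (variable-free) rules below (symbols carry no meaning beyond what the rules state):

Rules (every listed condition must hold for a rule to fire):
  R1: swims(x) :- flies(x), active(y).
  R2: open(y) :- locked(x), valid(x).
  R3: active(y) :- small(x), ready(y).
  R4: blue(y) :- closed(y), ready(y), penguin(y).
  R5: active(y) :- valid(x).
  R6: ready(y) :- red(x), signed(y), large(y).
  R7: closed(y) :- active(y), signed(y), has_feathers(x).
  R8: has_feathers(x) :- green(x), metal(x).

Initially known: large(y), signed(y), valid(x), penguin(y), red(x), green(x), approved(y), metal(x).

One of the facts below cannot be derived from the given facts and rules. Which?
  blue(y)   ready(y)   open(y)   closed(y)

open(y)

Round 1: R5 [active(y) :- valid(x).]; R6 [ready(y) :- red(x), signed(y), large(y).]; R8 [has_feathers(x) :- green(x), metal(x).]. Adds active(y), ready(y), has_feathers(x).
Round 2: R7 [closed(y) :- active(y), signed(y), has_feathers(x).]. Adds closed(y).
Round 3: R4 [blue(y) :- closed(y), ready(y), penguin(y).]. Adds blue(y).
Derived: blue(y) (round 3), closed(y) (round 2), ready(y) (round 1). open(y) never appears in any round.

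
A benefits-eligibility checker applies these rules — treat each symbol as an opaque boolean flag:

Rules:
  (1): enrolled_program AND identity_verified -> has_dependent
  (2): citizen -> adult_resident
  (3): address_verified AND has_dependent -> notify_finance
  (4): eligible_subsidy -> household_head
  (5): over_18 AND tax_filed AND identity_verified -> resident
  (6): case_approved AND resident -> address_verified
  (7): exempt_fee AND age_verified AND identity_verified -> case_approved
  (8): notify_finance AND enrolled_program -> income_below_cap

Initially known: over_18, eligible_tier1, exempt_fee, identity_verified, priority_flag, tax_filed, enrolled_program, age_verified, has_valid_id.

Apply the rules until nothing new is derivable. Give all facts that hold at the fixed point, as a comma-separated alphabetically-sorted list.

Round 1: (1) [enrolled_program AND identity_verified -> has_dependent]; (5) [over_18 AND tax_filed AND identity_verified -> resident]; (7) [exempt_fee AND age_verified AND identity_verified -> case_approved]. Adds has_dependent, resident, case_approved.
Round 2: (6) [case_approved AND resident -> address_verified]. Adds address_verified.
Round 3: (3) [address_verified AND has_dependent -> notify_finance]. Adds notify_finance.
Round 4: (8) [notify_finance AND enrolled_program -> income_below_cap]. Adds income_below_cap.

address_verified, age_verified, case_approved, eligible_tier1, enrolled_program, exempt_fee, has_dependent, has_valid_id, identity_verified, income_below_cap, notify_finance, over_18, priority_flag, resident, tax_filed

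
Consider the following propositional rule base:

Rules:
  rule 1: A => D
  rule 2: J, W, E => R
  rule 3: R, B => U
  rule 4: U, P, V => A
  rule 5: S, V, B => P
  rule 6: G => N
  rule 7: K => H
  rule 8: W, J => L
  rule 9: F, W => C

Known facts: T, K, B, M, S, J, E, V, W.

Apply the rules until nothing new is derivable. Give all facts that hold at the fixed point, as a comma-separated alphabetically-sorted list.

A, B, D, E, H, J, K, L, M, P, R, S, T, U, V, W

[1] rule 2 [J, W, E => R]; rule 5 [S, V, B => P]; rule 7 [K => H]; rule 8 [W, J => L]. ⇒ new: R, P, H, L.
[2] rule 3 [R, B => U]. ⇒ new: U.
[3] rule 4 [U, P, V => A]. ⇒ new: A.
[4] rule 1 [A => D]. ⇒ new: D.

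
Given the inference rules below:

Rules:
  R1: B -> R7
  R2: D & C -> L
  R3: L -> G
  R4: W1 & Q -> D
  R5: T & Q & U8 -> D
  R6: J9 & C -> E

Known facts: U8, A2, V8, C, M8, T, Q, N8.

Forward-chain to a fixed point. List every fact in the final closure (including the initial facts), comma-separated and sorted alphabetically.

Round 1 fires R5, giving D.
Round 2 fires R2, giving L.
Round 3 fires R3, giving G.

A2, C, D, G, L, M8, N8, Q, T, U8, V8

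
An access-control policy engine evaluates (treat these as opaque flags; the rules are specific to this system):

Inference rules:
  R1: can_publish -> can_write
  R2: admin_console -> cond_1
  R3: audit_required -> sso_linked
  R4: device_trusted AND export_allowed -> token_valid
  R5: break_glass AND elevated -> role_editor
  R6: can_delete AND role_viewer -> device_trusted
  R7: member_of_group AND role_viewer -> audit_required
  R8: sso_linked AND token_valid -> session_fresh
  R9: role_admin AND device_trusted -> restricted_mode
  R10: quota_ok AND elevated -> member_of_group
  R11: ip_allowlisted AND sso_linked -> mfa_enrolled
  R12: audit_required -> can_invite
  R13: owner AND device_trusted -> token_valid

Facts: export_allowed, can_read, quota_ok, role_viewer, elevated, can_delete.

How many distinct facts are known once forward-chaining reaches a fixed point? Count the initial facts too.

13

Round 1: R6 [can_delete AND role_viewer -> device_trusted]; R10 [quota_ok AND elevated -> member_of_group]. Adds device_trusted, member_of_group.
Round 2: R4 [device_trusted AND export_allowed -> token_valid]; R7 [member_of_group AND role_viewer -> audit_required]. Adds token_valid, audit_required.
Round 3: R3 [audit_required -> sso_linked]; R12 [audit_required -> can_invite]. Adds sso_linked, can_invite.
Round 4: R8 [sso_linked AND token_valid -> session_fresh]. Adds session_fresh.
Closure: {audit_required, can_delete, can_invite, can_read, device_trusted, elevated, export_allowed, member_of_group, quota_ok, role_viewer, session_fresh, sso_linked, token_valid} — 13 facts.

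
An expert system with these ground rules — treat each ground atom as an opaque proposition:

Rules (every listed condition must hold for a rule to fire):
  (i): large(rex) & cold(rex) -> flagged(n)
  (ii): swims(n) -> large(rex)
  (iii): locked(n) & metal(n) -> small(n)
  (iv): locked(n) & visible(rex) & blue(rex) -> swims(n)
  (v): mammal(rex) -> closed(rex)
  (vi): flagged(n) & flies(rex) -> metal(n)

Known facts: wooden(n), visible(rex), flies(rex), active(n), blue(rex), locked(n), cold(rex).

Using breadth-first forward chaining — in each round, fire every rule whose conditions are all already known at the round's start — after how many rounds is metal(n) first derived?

Round 1 — (iv), derive swims(n).
Round 2 — (ii), derive large(rex).
Round 3 — (i), derive flagged(n).
Round 4 — (vi), derive metal(n).
metal(n) first appears in round 4.

4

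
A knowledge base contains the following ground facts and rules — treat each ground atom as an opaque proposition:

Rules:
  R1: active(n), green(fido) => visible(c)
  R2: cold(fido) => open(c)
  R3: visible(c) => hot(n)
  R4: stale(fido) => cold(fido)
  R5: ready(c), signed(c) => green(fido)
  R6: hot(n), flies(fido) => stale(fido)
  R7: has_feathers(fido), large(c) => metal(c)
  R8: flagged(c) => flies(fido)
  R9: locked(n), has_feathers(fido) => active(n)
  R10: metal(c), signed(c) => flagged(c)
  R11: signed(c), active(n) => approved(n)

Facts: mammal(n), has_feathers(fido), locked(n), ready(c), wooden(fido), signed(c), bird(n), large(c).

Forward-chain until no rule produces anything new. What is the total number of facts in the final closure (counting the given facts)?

Round 1 fires R5, R7, R9, giving green(fido), metal(c), active(n).
Round 2 fires R1, R10, R11, giving visible(c), flagged(c), approved(n).
Round 3 fires R3, R8, giving hot(n), flies(fido).
Round 4 fires R6, giving stale(fido).
Round 5 fires R4, giving cold(fido).
Round 6 fires R2, giving open(c).
Closure: {active(n), approved(n), bird(n), cold(fido), flagged(c), flies(fido), green(fido), has_feathers(fido), hot(n), large(c), locked(n), mammal(n), metal(c), open(c), ready(c), signed(c), stale(fido), visible(c), wooden(fido)} — 19 facts.

19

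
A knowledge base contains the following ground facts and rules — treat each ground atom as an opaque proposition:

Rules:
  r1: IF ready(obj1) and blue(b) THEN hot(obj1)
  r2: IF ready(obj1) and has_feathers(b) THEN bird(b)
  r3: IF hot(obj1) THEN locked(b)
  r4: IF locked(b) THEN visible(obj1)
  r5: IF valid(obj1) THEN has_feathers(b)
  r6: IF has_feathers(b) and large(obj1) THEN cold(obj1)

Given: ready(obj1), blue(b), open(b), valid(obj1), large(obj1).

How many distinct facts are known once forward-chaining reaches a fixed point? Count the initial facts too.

Round 1: r1 [IF ready(obj1) and blue(b) THEN hot(obj1)]; r5 [IF valid(obj1) THEN has_feathers(b)]. Adds hot(obj1), has_feathers(b).
Round 2: r2 [IF ready(obj1) and has_feathers(b) THEN bird(b)]; r3 [IF hot(obj1) THEN locked(b)]; r6 [IF has_feathers(b) and large(obj1) THEN cold(obj1)]. Adds bird(b), locked(b), cold(obj1).
Round 3: r4 [IF locked(b) THEN visible(obj1)]. Adds visible(obj1).
Closure: {bird(b), blue(b), cold(obj1), has_feathers(b), hot(obj1), large(obj1), locked(b), open(b), ready(obj1), valid(obj1), visible(obj1)} — 11 facts.

11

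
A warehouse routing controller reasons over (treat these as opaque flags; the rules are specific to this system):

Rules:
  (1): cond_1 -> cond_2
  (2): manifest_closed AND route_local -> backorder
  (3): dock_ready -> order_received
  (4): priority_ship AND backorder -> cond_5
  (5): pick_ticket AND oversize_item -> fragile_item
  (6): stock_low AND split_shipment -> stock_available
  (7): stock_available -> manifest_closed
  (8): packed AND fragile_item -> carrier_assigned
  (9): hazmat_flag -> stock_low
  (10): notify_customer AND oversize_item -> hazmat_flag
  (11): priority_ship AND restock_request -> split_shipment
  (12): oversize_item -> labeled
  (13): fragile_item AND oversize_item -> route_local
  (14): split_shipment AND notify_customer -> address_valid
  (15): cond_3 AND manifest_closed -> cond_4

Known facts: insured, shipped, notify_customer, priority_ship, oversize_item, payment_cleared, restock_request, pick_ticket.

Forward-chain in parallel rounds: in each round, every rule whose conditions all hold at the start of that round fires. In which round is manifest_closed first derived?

Round 1 — (5), (10), (11), (12), derive fragile_item, hazmat_flag, split_shipment, labeled.
Round 2 — (9), (13), (14), derive stock_low, route_local, address_valid.
Round 3 — (6), derive stock_available.
Round 4 — (7), derive manifest_closed.
manifest_closed first appears in round 4.

4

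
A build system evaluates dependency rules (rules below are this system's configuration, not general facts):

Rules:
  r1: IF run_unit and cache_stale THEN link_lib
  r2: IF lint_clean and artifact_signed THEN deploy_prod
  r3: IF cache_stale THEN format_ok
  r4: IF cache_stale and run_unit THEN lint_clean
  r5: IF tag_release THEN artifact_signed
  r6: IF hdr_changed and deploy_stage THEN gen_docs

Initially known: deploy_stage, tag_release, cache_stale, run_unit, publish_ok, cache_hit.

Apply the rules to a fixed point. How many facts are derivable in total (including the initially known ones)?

11

Round 1 fires r1, r3, r4, r5, giving link_lib, format_ok, lint_clean, artifact_signed.
Round 2 fires r2, giving deploy_prod.
Closure: {artifact_signed, cache_hit, cache_stale, deploy_prod, deploy_stage, format_ok, link_lib, lint_clean, publish_ok, run_unit, tag_release} — 11 facts.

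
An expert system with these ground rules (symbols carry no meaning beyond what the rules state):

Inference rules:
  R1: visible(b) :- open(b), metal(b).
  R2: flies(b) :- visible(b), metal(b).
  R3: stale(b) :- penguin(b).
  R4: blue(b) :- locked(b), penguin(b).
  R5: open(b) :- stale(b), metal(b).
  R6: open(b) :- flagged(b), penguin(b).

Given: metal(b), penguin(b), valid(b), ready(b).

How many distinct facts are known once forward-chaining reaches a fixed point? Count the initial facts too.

8

Round 1 fires R3, giving stale(b).
Round 2 fires R5, giving open(b).
Round 3 fires R1, giving visible(b).
Round 4 fires R2, giving flies(b).
Closure: {flies(b), metal(b), open(b), penguin(b), ready(b), stale(b), valid(b), visible(b)} — 8 facts.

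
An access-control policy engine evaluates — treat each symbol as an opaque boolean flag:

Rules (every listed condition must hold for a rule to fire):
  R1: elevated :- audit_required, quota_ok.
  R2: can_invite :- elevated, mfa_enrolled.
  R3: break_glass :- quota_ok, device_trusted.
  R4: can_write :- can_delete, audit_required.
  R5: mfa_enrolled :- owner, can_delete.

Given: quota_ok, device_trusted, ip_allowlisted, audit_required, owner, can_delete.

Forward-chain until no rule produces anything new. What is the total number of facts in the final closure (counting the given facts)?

11

Round 1: R1 [elevated :- audit_required, quota_ok.]; R3 [break_glass :- quota_ok, device_trusted.]; R4 [can_write :- can_delete, audit_required.]; R5 [mfa_enrolled :- owner, can_delete.]. Adds elevated, break_glass, can_write, mfa_enrolled.
Round 2: R2 [can_invite :- elevated, mfa_enrolled.]. Adds can_invite.
Closure: {audit_required, break_glass, can_delete, can_invite, can_write, device_trusted, elevated, ip_allowlisted, mfa_enrolled, owner, quota_ok} — 11 facts.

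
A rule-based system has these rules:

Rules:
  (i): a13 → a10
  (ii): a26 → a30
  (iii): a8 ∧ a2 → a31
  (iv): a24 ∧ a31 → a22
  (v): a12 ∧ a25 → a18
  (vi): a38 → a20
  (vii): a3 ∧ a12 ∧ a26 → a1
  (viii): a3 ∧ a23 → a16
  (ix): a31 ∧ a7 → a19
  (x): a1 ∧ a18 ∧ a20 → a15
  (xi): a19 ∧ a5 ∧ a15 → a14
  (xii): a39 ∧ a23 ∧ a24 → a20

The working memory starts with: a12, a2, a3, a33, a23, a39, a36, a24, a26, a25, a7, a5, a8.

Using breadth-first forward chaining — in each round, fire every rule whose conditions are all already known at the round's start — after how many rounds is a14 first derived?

Round 1 — (ii), (iii), (v), (vii), (viii), (xii), derive a30, a31, a18, a1, a16, a20.
Round 2 — (iv), (ix), (x), derive a22, a19, a15.
Round 3 — (xi), derive a14.
a14 first appears in round 3.

3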